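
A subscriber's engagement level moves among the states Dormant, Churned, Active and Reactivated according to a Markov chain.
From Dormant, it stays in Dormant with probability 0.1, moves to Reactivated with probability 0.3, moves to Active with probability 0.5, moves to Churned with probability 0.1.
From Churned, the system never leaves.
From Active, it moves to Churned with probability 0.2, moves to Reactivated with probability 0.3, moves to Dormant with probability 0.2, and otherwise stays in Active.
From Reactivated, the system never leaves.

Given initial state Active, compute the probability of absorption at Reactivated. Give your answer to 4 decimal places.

Let h(s) be the probability of absorption at Reactivated starting from transient state s. Then h(Reactivated) = 1 and h(Churned) = 0. By first-step analysis:
h(Dormant) = 0.1·h(Dormant) + 0.1·0 + 0.5·h(Active) + 0.3·1
h(Active) = 0.2·h(Dormant) + 0.2·0 + 0.3·h(Active) + 0.3·1
Solving: h(Dormant) = 0.6792, h(Active) = 0.6226.
Starting from Active, the probability is 0.6226.

0.6226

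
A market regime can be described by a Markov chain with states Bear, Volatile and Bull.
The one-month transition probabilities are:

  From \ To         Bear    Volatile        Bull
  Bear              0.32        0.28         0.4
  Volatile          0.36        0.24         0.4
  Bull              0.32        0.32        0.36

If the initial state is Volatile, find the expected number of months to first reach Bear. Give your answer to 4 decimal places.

2.9018

Let t(s) be the expected number of months to first reach Bear from state s, with t(Bear) = 0. Conditioning on the first month:
t(Volatile) = 1 + 0.24·t(Volatile) + 0.4·t(Bull)
t(Bull) = 1 + 0.32·t(Volatile) + 0.36·t(Bull)
Solving: t(Volatile) = 2.9018, t(Bull) = 3.0134.
Expected months from Volatile to Bear: 2.9018.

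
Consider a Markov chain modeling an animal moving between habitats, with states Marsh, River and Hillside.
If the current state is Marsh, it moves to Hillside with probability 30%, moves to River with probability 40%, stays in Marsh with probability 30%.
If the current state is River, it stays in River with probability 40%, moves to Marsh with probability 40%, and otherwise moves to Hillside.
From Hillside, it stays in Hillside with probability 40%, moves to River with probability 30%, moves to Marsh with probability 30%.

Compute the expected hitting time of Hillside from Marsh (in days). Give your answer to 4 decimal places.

3.8462

Let t(s) be the expected number of days to first reach Hillside from state s, with t(Hillside) = 0. Conditioning on the first day:
t(Marsh) = 1 + 0.3·t(Marsh) + 0.4·t(River)
t(River) = 1 + 0.4·t(Marsh) + 0.4·t(River)
Solving: t(Marsh) = 3.8462, t(River) = 4.2308.
Expected days from Marsh to Hillside: 3.8462.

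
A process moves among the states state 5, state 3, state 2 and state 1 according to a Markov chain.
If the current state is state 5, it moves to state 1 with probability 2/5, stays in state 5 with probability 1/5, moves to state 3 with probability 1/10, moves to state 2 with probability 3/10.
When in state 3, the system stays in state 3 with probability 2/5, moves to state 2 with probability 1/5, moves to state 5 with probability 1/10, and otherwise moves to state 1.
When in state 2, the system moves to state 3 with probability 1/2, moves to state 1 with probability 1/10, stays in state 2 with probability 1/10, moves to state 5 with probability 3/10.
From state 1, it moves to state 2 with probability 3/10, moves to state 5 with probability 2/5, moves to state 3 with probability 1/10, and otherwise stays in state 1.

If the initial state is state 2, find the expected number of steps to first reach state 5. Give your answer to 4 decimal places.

Let t(s) be the expected number of steps to first reach state 5 from state s, with t(state 5) = 0. Conditioning on the first step:
t(state 3) = 1 + 0.4·t(state 3) + 0.2·t(state 2) + 0.3·t(state 1)
t(state 2) = 1 + 0.5·t(state 3) + 0.1·t(state 2) + 0.1·t(state 1)
t(state 1) = 1 + 0.1·t(state 3) + 0.3·t(state 2) + 0.2·t(state 1)
Solving: t(state 3) = 4.7308, t(state 2) = 4.1154, t(state 1) = 3.3846.
Expected steps from state 2 to state 5: 4.1154.

4.1154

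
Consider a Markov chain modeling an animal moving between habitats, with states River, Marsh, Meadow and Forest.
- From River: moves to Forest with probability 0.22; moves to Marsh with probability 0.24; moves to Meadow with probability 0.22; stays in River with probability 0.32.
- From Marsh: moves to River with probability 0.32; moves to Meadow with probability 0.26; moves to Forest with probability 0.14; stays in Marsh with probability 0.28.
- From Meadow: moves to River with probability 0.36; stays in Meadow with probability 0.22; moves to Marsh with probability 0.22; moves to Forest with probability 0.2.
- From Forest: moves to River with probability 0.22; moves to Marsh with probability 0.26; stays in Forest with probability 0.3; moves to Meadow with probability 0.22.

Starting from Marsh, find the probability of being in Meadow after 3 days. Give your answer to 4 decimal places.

0.2300

Propagate the distribution vector 3 days from Marsh.
After 0 days: (0.0000, 1.0000, 0.0000, 0.0000)
After 1 day: (0.3200, 0.2800, 0.2600, 0.1400)
After 2 days: (0.3164, 0.2488, 0.2312, 0.2036)
After 3 days: (0.3089, 0.2494, 0.2300, 0.2118)
P(in Meadow after 3 days) = 0.2300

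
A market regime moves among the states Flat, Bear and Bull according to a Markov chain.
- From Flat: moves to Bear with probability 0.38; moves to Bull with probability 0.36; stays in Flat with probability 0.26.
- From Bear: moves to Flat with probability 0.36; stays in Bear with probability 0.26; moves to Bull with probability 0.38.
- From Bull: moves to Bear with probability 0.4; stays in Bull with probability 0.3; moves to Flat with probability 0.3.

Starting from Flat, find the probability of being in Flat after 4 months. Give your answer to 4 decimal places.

0.3084

Propagate the distribution vector 4 months from Flat.
After 0 months: (1.0000, 0.0000, 0.0000)
After 1 month: (0.2600, 0.3800, 0.3600)
After 2 months: (0.3124, 0.3416, 0.3460)
After 3 months: (0.3080, 0.3459, 0.3461)
After 4 months: (0.3084, 0.3454, 0.3462)
P(in Flat after 4 months) = 0.3084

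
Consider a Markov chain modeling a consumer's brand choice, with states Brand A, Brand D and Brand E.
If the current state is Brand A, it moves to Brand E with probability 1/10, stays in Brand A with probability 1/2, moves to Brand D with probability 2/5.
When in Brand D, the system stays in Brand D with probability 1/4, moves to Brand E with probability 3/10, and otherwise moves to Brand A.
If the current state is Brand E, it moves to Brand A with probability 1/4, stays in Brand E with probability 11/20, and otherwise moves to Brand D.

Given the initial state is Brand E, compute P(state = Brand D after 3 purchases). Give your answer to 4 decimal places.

Propagate the distribution vector 3 purchases from Brand E.
After 0 purchases: (0.0000, 0.0000, 1.0000)
After 1 purchase: (0.2500, 0.2000, 0.5500)
After 2 purchases: (0.3525, 0.2600, 0.3875)
After 3 purchases: (0.3901, 0.2835, 0.3264)
P(in Brand D after 3 purchases) = 0.2835

0.2835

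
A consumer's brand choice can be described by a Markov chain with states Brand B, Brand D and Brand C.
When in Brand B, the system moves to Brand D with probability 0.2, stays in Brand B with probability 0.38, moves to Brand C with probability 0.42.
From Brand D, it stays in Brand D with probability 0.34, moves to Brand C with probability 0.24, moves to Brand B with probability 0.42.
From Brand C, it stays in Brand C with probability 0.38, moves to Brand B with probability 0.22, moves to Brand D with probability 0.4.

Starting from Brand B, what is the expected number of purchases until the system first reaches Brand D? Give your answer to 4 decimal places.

Let t(s) be the expected number of purchases to first reach Brand D from state s, with t(Brand D) = 0. Conditioning on the first purchase:
t(Brand B) = 1 + 0.38·t(Brand B) + 0.42·t(Brand C)
t(Brand C) = 1 + 0.22·t(Brand B) + 0.38·t(Brand C)
Solving: t(Brand B) = 3.5616, t(Brand C) = 2.8767.
Expected purchases from Brand B to Brand D: 3.5616.

3.5616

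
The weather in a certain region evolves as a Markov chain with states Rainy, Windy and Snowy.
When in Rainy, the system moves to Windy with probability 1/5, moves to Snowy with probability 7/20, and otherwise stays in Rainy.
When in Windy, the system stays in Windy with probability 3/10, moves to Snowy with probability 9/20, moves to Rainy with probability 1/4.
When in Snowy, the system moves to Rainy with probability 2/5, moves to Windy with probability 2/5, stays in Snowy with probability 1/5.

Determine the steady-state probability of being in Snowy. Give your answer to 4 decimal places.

0.3300

Let the stationary distribution be π with π = πP and π_1 + π_2 + π_3 = 1.
π_1 = 0.45·π_1 + 0.25·π_2 + 0.4·π_3
π_2 = 0.2·π_1 + 0.3·π_2 + 0.4·π_3
Solving with the normalization constraint gives π = (0.3744, 0.2956, 0.3300).
So the stationary probability of Snowy is 0.3300.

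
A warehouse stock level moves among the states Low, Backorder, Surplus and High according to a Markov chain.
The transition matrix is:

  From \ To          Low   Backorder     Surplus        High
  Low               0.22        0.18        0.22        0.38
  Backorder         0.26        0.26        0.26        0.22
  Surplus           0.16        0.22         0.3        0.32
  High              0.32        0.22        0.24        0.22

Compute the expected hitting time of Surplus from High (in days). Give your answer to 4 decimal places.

Let t(s) be the expected number of days to first reach Surplus from state s, with t(Surplus) = 0. Conditioning on the first day:
t(Low) = 1 + 0.22·t(Low) + 0.18·t(Backorder) + 0.38·t(High)
t(Backorder) = 1 + 0.26·t(Low) + 0.26·t(Backorder) + 0.22·t(High)
t(High) = 1 + 0.32·t(Low) + 0.22·t(Backorder) + 0.22·t(High)
Solving: t(Low) = 4.2676, t(Backorder) = 4.0959, t(High) = 4.1881.
Expected days from High to Surplus: 4.1881.

4.1881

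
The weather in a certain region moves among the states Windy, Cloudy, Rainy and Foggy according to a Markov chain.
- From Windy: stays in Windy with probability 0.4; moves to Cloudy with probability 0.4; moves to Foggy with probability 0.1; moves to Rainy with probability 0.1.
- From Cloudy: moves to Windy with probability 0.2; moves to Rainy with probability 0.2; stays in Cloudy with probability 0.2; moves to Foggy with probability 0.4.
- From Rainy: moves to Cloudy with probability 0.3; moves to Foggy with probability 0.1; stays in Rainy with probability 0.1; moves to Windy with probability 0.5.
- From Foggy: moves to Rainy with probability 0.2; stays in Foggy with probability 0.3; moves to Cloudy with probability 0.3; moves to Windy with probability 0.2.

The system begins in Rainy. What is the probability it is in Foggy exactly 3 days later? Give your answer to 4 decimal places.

0.2380

Propagate the distribution vector 3 days from Rainy.
After 0 days: (0.0000, 0.0000, 1.0000, 0.0000)
After 1 day: (0.5000, 0.3000, 0.1000, 0.1000)
After 2 days: (0.3300, 0.3200, 0.1400, 0.2100)
After 3 days: (0.3080, 0.3010, 0.1530, 0.2380)
P(in Foggy after 3 days) = 0.2380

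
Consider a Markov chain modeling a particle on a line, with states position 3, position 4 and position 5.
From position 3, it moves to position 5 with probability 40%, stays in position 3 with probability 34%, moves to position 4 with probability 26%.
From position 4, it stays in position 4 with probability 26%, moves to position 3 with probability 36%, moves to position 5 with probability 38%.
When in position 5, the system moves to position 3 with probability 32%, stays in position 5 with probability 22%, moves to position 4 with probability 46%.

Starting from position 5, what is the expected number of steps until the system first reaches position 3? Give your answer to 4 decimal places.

Let t(s) be the expected number of steps to first reach position 3 from state s, with t(position 3) = 0. Conditioning on the first step:
t(position 4) = 1 + 0.26·t(position 4) + 0.38·t(position 5)
t(position 5) = 1 + 0.46·t(position 4) + 0.22·t(position 5)
Solving: t(position 4) = 2.8827, t(position 5) = 2.9821.
Expected steps from position 5 to position 3: 2.9821.

2.9821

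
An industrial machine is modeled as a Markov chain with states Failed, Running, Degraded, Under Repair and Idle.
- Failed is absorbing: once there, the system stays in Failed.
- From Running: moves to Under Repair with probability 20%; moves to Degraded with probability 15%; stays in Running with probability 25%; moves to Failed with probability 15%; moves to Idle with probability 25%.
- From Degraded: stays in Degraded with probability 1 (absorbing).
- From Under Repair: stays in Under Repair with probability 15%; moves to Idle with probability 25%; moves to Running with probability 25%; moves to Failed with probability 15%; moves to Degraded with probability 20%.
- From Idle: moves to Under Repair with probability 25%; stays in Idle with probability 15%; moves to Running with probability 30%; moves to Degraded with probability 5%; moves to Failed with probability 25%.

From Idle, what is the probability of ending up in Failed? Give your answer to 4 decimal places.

Let h(s) be the probability of absorption at Failed starting from transient state s. Then h(Failed) = 1 and h(Degraded) = 0. By first-step analysis:
h(Running) = 0.15·1 + 0.25·h(Running) + 0.15·0 + 0.2·h(Under Repair) + 0.25·h(Idle)
h(Under Repair) = 0.15·1 + 0.25·h(Running) + 0.2·0 + 0.15·h(Under Repair) + 0.25·h(Idle)
h(Idle) = 0.25·1 + 0.3·h(Running) + 0.05·0 + 0.25·h(Under Repair) + 0.15·h(Idle)
Solving: h(Running) = 0.5571, h(Under Repair) = 0.5305, h(Idle) = 0.6468.
Starting from Idle, the probability is 0.6468.

0.6468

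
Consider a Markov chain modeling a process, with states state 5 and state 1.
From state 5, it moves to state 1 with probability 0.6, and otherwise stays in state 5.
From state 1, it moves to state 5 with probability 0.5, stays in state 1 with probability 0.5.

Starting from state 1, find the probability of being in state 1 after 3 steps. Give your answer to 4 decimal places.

0.5450

Propagate the distribution vector 3 steps from state 1.
After 0 steps: (0.0000, 1.0000)
After 1 step: (0.5000, 0.5000)
After 2 steps: (0.4500, 0.5500)
After 3 steps: (0.4550, 0.5450)
P(in state 1 after 3 steps) = 0.5450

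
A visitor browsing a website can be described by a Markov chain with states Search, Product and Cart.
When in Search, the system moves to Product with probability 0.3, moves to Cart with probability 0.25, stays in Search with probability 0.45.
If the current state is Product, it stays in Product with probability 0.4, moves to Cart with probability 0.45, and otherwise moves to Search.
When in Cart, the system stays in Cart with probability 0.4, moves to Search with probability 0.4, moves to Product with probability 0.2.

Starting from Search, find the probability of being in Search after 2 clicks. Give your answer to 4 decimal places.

Sum over the intermediate state after 1 click:
P = P(Search→Search)·P(Search→Search) + P(Search→Product)·P(Product→Search) + P(Search→Cart)·P(Cart→Search)
  = 0.45×0.45 + 0.3×0.15 + 0.25×0.4
  = 0.2025 + 0.0450 + 0.1000 = 0.3475

0.3475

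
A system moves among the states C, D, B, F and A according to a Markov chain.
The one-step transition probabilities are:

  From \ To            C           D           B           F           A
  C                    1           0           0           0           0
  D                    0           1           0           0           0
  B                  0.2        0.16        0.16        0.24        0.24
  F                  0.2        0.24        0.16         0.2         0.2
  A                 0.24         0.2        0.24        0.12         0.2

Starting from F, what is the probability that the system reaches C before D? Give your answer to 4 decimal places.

0.4891

Let h(s) be the probability of absorption at C starting from transient state s. Then h(C) = 1 and h(D) = 0. By first-step analysis:
h(B) = 0.2·1 + 0.16·0 + 0.16·h(B) + 0.24·h(F) + 0.24·h(A)
h(F) = 0.2·1 + 0.24·0 + 0.16·h(B) + 0.2·h(F) + 0.2·h(A)
h(A) = 0.24·1 + 0.2·0 + 0.24·h(B) + 0.12·h(F) + 0.2·h(A)
Solving: h(B) = 0.5299, h(F) = 0.4891, h(A) = 0.5323.
Starting from F, the probability is 0.4891.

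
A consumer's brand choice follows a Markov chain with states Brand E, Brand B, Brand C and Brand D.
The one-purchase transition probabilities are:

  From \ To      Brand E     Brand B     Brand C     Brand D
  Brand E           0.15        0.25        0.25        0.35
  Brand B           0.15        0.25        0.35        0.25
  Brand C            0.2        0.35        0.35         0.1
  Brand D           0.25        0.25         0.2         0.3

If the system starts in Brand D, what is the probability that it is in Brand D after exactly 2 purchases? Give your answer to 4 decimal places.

0.2600

Propagate the distribution vector 2 purchases from Brand D.
After 0 purchases: (0.0000, 0.0000, 0.0000, 1.0000)
After 1 purchase: (0.2500, 0.2500, 0.2000, 0.3000)
After 2 purchases: (0.1900, 0.2700, 0.2800, 0.2600)
P(in Brand D after 2 purchases) = 0.2600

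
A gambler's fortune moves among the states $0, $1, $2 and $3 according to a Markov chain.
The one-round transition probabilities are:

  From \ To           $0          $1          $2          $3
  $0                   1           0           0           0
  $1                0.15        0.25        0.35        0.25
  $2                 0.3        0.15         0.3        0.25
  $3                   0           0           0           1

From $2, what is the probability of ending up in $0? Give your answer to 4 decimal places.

0.5238

Let h(s) be the probability of absorption at $0 starting from transient state s. Then h($0) = 1 and h($3) = 0. By first-step analysis:
h($1) = 0.15·1 + 0.25·h($1) + 0.35·h($2) + 0.25·0
h($2) = 0.3·1 + 0.15·h($1) + 0.3·h($2) + 0.25·0
Solving: h($1) = 0.4444, h($2) = 0.5238.
Starting from $2, the probability is 0.5238.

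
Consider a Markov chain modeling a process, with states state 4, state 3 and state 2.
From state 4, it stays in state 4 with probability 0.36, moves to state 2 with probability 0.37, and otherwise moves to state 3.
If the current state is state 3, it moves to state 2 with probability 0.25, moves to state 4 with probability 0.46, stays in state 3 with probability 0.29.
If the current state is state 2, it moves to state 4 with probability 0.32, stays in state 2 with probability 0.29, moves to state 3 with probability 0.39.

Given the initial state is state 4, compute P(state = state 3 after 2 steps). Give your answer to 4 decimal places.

0.3198

Sum over the intermediate state after 1 step:
P = P(state 4→state 4)·P(state 4→state 3) + P(state 4→state 3)·P(state 3→state 3) + P(state 4→state 2)·P(state 2→state 3)
  = 0.36×0.27 + 0.27×0.29 + 0.37×0.39
  = 0.0972 + 0.0783 + 0.1443 = 0.3198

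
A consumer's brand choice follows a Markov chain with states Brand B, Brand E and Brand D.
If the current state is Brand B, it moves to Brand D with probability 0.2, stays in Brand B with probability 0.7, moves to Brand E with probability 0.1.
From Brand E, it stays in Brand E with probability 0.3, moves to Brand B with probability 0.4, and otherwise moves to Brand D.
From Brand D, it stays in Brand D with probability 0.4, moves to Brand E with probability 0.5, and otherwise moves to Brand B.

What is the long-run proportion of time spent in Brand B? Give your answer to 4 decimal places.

Let the stationary distribution be π with π = πP and π_1 + π_2 + π_3 = 1.
π_1 = 0.7·π_1 + 0.4·π_2 + 0.1·π_3
π_2 = 0.1·π_1 + 0.3·π_2 + 0.5·π_3
Solving with the normalization constraint gives π = (0.4500, 0.2667, 0.2833).
So the stationary probability of Brand B is 0.4500.

0.4500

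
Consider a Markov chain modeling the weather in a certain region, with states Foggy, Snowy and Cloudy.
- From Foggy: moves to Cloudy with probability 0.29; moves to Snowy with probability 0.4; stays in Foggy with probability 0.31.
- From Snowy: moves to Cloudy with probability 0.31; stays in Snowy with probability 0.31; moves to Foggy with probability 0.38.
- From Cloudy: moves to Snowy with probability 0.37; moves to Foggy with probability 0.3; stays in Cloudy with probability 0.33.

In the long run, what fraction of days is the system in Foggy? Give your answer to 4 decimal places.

0.3320

Let the stationary distribution be π with π = πP and π_1 + π_2 + π_3 = 1.
π_1 = 0.31·π_1 + 0.38·π_2 + 0.3·π_3
π_2 = 0.4·π_1 + 0.31·π_2 + 0.37·π_3
Solving with the normalization constraint gives π = (0.3320, 0.3585, 0.3096).
So the stationary probability of Foggy is 0.3320.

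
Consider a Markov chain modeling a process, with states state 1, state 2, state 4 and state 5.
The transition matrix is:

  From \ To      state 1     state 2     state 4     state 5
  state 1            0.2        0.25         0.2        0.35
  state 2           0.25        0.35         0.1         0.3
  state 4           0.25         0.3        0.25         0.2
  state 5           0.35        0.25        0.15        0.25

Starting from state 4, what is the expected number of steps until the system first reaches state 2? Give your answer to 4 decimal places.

3.6456

Let t(s) be the expected number of steps to first reach state 2 from state s, with t(state 2) = 0. Conditioning on the first step:
t(state 1) = 1 + 0.2·t(state 1) + 0.2·t(state 4) + 0.35·t(state 5)
t(state 4) = 1 + 0.25·t(state 1) + 0.25·t(state 4) + 0.2·t(state 5)
t(state 5) = 1 + 0.35·t(state 1) + 0.15·t(state 4) + 0.25·t(state 5)
Solving: t(state 1) = 3.8497, t(state 4) = 3.6456, t(state 5) = 3.8590.
Expected steps from state 4 to state 2: 3.6456.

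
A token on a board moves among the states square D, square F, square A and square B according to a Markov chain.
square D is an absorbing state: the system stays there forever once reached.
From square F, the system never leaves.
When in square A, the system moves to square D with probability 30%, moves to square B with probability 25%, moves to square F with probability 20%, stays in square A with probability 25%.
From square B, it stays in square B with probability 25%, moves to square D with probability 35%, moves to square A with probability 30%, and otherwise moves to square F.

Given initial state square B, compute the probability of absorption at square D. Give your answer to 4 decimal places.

0.7231

Let h(s) be the probability of absorption at square D starting from transient state s. Then h(square D) = 1 and h(square F) = 0. By first-step analysis:
h(square A) = 0.3·1 + 0.2·0 + 0.25·h(square A) + 0.25·h(square B)
h(square B) = 0.35·1 + 0.1·0 + 0.3·h(square A) + 0.25·h(square B)
Solving: h(square A) = 0.6410, h(square B) = 0.7231.
Starting from square B, the probability is 0.7231.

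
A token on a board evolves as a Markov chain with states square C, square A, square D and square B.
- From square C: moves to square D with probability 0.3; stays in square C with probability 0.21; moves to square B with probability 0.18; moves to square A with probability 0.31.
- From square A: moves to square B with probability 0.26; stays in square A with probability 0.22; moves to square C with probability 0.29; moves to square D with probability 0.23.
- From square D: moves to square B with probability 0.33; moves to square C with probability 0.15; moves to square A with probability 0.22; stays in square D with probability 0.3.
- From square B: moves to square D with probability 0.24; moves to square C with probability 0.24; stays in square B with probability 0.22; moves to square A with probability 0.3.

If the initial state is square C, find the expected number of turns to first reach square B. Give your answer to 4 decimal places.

Let t(s) be the expected number of turns to first reach square B from state s, with t(square B) = 0. Conditioning on the first turn:
t(square C) = 1 + 0.21·t(square C) + 0.31·t(square A) + 0.3·t(square D)
t(square A) = 1 + 0.29·t(square C) + 0.22·t(square A) + 0.23·t(square D)
t(square D) = 1 + 0.15·t(square C) + 0.22·t(square A) + 0.3·t(square D)
Solving: t(square C) = 4.1127, t(square A) = 3.8489, t(square D) = 3.5195.
Expected turns from square C to square B: 4.1127.

4.1127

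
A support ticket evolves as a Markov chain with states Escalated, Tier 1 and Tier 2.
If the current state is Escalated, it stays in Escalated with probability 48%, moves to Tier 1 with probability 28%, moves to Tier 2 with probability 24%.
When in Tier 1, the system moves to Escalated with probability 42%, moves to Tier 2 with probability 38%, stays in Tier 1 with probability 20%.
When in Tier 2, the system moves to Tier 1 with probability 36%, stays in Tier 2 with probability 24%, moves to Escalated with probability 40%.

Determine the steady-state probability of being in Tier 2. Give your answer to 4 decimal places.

0.2792

Let the stationary distribution be π with π = πP and π_1 + π_2 + π_3 = 1.
π_1 = 0.48·π_1 + 0.42·π_2 + 0.4·π_3
π_2 = 0.28·π_1 + 0.2·π_2 + 0.36·π_3
Solving with the normalization constraint gives π = (0.4409, 0.2799, 0.2792).
So the stationary probability of Tier 2 is 0.2792.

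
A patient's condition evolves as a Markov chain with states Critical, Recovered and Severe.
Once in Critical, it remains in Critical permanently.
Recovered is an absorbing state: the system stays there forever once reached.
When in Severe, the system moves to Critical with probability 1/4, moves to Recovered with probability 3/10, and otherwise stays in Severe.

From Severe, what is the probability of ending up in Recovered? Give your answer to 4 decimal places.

Let h(s) be the probability of absorption at Recovered starting from transient state s. Then h(Recovered) = 1 and h(Critical) = 0. By first-step analysis:
h(Severe) = 0.25·0 + 0.3·1 + 0.45·h(Severe)
Solving: h(Severe) = 0.5455.
Starting from Severe, the probability is 0.5455.

0.5455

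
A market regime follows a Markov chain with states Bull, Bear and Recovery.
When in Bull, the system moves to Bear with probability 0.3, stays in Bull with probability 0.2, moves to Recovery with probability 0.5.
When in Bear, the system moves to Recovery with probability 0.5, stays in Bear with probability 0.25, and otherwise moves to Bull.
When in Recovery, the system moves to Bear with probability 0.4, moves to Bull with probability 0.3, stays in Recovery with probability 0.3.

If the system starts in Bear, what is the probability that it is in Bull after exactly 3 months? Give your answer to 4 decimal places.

0.2569

Propagate the distribution vector 3 months from Bear.
After 0 months: (0.0000, 1.0000, 0.0000)
After 1 month: (0.2500, 0.2500, 0.5000)
After 2 months: (0.2625, 0.3375, 0.4000)
After 3 months: (0.2569, 0.3231, 0.4200)
P(in Bull after 3 months) = 0.2569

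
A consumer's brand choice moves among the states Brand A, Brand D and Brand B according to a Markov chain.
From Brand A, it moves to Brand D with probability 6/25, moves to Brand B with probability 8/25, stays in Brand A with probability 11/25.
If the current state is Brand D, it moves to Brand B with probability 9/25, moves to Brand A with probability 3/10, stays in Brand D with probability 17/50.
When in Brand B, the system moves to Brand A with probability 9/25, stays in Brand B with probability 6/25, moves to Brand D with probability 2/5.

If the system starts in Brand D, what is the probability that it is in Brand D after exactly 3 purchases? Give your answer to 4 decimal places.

Propagate the distribution vector 3 purchases from Brand D.
After 0 purchases: (0.0000, 1.0000, 0.0000)
After 1 purchase: (0.3000, 0.3400, 0.3600)
After 2 purchases: (0.3636, 0.3316, 0.3048)
After 3 purchases: (0.3692, 0.3219, 0.3089)
P(in Brand D after 3 purchases) = 0.3219

0.3219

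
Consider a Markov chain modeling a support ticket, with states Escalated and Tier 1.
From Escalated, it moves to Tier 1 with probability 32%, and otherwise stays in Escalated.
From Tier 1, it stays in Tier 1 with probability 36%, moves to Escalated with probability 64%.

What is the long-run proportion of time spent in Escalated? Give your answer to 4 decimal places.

0.6667

Let the stationary distribution be π with π = πP and π_1 + π_2 = 1.
π_1 = 0.68·π_1 + 0.64·π_2
Solving with the normalization constraint gives π = (0.6667, 0.3333).
So the stationary probability of Escalated is 0.6667.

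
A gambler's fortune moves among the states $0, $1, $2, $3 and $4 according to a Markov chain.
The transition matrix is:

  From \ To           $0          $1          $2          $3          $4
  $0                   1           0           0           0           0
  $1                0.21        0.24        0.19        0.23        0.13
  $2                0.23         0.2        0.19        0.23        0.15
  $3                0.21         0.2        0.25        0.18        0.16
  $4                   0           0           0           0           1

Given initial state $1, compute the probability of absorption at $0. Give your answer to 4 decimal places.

0.6035

Let h(s) be the probability of absorption at $0 starting from transient state s. Then h($0) = 1 and h($4) = 0. By first-step analysis:
h($1) = 0.21·1 + 0.24·h($1) + 0.19·h($2) + 0.23·h($3) + 0.13·0
h($2) = 0.23·1 + 0.2·h($1) + 0.19·h($2) + 0.23·h($3) + 0.15·0
h($3) = 0.21·1 + 0.2·h($1) + 0.25·h($2) + 0.18·h($3) + 0.16·0
Solving: h($1) = 0.6035, h($2) = 0.5994, h($3) = 0.5860.
Starting from $1, the probability is 0.6035.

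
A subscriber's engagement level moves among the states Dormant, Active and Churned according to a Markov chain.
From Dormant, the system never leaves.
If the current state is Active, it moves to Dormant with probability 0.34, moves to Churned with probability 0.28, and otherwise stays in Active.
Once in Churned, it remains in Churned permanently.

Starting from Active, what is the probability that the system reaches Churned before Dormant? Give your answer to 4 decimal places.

Let h(s) be the probability of absorption at Churned starting from transient state s. Then h(Churned) = 1 and h(Dormant) = 0. By first-step analysis:
h(Active) = 0.34·0 + 0.38·h(Active) + 0.28·1
Solving: h(Active) = 0.4516.
Starting from Active, the probability is 0.4516.

0.4516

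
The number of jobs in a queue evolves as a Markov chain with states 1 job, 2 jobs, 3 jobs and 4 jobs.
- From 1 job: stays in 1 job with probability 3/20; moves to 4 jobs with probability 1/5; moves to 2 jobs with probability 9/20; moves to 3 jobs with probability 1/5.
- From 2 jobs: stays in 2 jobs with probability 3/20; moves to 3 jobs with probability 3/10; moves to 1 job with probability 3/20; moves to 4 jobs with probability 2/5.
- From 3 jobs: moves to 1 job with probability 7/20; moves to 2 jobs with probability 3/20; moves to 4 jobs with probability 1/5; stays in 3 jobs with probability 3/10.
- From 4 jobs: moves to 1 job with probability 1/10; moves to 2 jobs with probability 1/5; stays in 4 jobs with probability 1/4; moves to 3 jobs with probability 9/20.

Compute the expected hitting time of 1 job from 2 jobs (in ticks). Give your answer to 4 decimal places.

Let t(s) be the expected number of ticks to first reach 1 job from state s, with t(1 job) = 0. Conditioning on the first tick:
t(2 jobs) = 1 + 0.15·t(2 jobs) + 0.3·t(3 jobs) + 0.4·t(4 jobs)
t(3 jobs) = 1 + 0.15·t(2 jobs) + 0.3·t(3 jobs) + 0.2·t(4 jobs)
t(4 jobs) = 1 + 0.2·t(2 jobs) + 0.45·t(3 jobs) + 0.25·t(4 jobs)
Solving: t(2 jobs) = 4.8963, t(3 jobs) = 3.9004, t(4 jobs) = 4.9793.
Expected ticks from 2 jobs to 1 job: 4.8963.

4.8963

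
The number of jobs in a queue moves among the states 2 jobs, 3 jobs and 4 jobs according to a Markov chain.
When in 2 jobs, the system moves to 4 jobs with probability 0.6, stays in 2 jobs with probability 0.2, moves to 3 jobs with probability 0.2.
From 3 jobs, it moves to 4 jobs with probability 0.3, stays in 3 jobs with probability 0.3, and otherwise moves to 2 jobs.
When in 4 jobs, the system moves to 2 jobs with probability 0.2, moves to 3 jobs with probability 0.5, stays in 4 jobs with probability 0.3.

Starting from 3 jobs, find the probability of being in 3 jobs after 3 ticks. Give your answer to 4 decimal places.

Propagate the distribution vector 3 ticks from 3 jobs.
After 0 ticks: (0.0000, 1.0000, 0.0000)
After 1 tick: (0.4000, 0.3000, 0.3000)
After 2 ticks: (0.2600, 0.3200, 0.4200)
After 3 ticks: (0.2640, 0.3580, 0.3780)
P(in 3 jobs after 3 ticks) = 0.3580

0.3580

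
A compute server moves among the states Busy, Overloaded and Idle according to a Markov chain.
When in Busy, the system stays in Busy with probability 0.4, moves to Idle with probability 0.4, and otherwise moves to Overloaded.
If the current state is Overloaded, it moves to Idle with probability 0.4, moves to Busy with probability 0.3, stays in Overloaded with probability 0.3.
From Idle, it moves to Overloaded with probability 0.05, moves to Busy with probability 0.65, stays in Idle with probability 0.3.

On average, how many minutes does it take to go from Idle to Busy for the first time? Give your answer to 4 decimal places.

Let t(s) be the expected number of minutes to first reach Busy from state s, with t(Busy) = 0. Conditioning on the first minute:
t(Overloaded) = 1 + 0.3·t(Overloaded) + 0.4·t(Idle)
t(Idle) = 1 + 0.05·t(Overloaded) + 0.3·t(Idle)
Solving: t(Overloaded) = 2.3404, t(Idle) = 1.5957.
Expected minutes from Idle to Busy: 1.5957.

1.5957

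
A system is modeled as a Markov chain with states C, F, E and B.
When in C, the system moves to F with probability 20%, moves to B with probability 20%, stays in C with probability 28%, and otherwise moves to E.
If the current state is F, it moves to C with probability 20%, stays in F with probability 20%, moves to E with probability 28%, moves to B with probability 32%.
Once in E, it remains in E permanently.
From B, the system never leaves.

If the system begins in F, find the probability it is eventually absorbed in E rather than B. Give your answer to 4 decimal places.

Let h(s) be the probability of absorption at E starting from transient state s. Then h(E) = 1 and h(B) = 0. By first-step analysis:
h(C) = 0.28·h(C) + 0.2·h(F) + 0.32·1 + 0.2·0
h(F) = 0.2·h(C) + 0.2·h(F) + 0.28·1 + 0.32·0
Solving: h(C) = 0.5821, h(F) = 0.4955.
Starting from F, the probability is 0.4955.

0.4955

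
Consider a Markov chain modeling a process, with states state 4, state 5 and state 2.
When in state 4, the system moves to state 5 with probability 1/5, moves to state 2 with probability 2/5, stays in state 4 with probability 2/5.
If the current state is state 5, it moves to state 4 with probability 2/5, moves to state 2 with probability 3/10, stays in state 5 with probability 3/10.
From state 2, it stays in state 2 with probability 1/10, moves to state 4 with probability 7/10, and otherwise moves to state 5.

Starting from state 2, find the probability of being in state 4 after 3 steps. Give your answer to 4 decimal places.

Propagate the distribution vector 3 steps from state 2.
After 0 steps: (0.0000, 0.0000, 1.0000)
After 1 step: (0.7000, 0.2000, 0.1000)
After 2 steps: (0.4300, 0.2200, 0.3500)
After 3 steps: (0.5050, 0.2220, 0.2730)
P(in state 4 after 3 steps) = 0.5050

0.5050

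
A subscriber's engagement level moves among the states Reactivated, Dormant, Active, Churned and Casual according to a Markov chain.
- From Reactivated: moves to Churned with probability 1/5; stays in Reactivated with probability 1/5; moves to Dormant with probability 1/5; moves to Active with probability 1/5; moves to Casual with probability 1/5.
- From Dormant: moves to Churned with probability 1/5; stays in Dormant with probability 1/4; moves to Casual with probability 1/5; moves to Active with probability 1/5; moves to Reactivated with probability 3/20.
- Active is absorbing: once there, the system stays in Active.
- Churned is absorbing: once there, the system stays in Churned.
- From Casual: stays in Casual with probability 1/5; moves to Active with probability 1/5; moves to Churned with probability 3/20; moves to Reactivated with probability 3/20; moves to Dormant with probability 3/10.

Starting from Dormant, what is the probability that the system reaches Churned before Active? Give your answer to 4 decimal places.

Let h(s) be the probability of absorption at Churned starting from transient state s. Then h(Churned) = 1 and h(Active) = 0. By first-step analysis:
h(Reactivated) = 0.2·h(Reactivated) + 0.2·h(Dormant) + 0.2·0 + 0.2·1 + 0.2·h(Casual)
h(Dormant) = 0.15·h(Reactivated) + 0.25·h(Dormant) + 0.2·0 + 0.2·1 + 0.2·h(Casual)
h(Casual) = 0.15·h(Reactivated) + 0.3·h(Dormant) + 0.2·0 + 0.15·1 + 0.2·h(Casual)
Solving: h(Reactivated) = 0.4872, h(Dormant) = 0.4872, h(Casual) = 0.4615.
Starting from Dormant, the probability is 0.4872.

0.4872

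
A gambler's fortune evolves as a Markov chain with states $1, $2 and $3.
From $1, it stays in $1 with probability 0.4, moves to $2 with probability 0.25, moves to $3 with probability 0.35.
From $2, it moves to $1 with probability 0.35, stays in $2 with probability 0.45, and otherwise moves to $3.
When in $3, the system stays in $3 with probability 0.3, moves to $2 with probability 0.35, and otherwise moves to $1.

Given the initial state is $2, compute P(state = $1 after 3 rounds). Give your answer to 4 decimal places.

0.3684

Propagate the distribution vector 3 rounds from $2.
After 0 rounds: (0.0000, 1.0000, 0.0000)
After 1 round: (0.3500, 0.4500, 0.2000)
After 2 rounds: (0.3675, 0.3600, 0.2725)
After 3 rounds: (0.3684, 0.3493, 0.2824)
P(in $1 after 3 rounds) = 0.3684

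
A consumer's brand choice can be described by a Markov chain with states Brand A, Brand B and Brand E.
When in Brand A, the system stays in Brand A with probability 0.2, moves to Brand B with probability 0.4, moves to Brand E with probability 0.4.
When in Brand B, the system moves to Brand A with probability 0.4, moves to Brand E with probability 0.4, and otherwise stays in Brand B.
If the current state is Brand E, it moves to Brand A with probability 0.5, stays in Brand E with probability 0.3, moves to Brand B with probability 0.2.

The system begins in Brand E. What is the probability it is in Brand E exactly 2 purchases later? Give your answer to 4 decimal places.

Sum over the intermediate state after 1 purchase:
P = P(Brand E→Brand A)·P(Brand A→Brand E) + P(Brand E→Brand B)·P(Brand B→Brand E) + P(Brand E→Brand E)·P(Brand E→Brand E)
  = 0.5×0.4 + 0.2×0.4 + 0.3×0.3
  = 0.2000 + 0.0800 + 0.0900 = 0.3700

0.3700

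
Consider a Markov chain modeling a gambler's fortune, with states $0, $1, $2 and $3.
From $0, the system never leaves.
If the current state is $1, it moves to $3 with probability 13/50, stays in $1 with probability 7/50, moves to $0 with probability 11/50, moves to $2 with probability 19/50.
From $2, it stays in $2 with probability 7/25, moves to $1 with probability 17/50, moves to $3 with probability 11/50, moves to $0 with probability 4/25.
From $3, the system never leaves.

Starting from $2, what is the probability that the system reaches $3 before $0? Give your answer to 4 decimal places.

Let h(s) be the probability of absorption at $3 starting from transient state s. Then h($3) = 1 and h($0) = 0. By first-step analysis:
h($1) = 0.22·0 + 0.14·h($1) + 0.38·h($2) + 0.26·1
h($2) = 0.16·0 + 0.34·h($1) + 0.28·h($2) + 0.22·1
Solving: h($1) = 0.5527, h($2) = 0.5665.
Starting from $2, the probability is 0.5665.

0.5665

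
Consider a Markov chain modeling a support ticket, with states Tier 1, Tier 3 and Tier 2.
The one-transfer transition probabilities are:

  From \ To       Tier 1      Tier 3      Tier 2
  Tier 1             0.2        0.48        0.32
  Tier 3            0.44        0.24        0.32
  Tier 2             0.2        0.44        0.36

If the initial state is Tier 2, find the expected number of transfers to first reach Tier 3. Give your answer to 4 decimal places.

2.2321

Let t(s) be the expected number of transfers to first reach Tier 3 from state s, with t(Tier 3) = 0. Conditioning on the first transfer:
t(Tier 1) = 1 + 0.2·t(Tier 1) + 0.32·t(Tier 2)
t(Tier 2) = 1 + 0.2·t(Tier 1) + 0.36·t(Tier 2)
Solving: t(Tier 1) = 2.1429, t(Tier 2) = 2.2321.
Expected transfers from Tier 2 to Tier 3: 2.2321.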